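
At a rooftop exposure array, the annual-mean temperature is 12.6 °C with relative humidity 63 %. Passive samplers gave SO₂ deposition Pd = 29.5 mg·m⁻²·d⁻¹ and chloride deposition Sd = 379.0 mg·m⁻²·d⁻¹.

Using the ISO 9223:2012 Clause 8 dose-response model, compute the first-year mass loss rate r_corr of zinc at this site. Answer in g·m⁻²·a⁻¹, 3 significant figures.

zinc: f(T) = -0.071·(T−10) [T>10 °C] = -0.1846
  SO₂ term: 0.0129·29.5^0.44·exp(0.046·63-0.1846) = 0.8624
  Sd branch = 0.0175·Sd^0.57·e^(0.008·RH+0.085·T) = 2.494 μm/a
  r_corr = 0.8624 + 2.494 = 3.356 μm/a
Convert to mass loss: 3.356 μm/a × 7.14 g/cm³ = 23.96 g·m⁻²·a⁻¹

r_corr = 24.0 g·m⁻²·a⁻¹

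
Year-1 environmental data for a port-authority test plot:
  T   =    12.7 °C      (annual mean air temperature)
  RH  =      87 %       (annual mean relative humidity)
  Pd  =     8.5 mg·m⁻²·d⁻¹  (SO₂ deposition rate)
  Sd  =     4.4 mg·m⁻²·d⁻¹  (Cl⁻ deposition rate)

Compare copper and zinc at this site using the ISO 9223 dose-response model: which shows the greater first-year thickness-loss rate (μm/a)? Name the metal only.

copper

copper: f(T) = -0.080·(T−10) [T>10 °C] = -0.2160
  Pd branch = 0.0053·Pd^0.26·e^(0.059·RH+f) = 1.263 μm/a
  Cl⁻ term: 0.01025·4.4^0.27·exp(0.036·87+0.049·12.7) = 0.653
  r_corr = 1.263 + 0.653 = 1.916 μm/a
zinc: temperature factor f = -0.071·(2.7) = -0.1917
  Pd branch = 0.0129·Pd^0.44·e^(0.046·RH+f) = 1.494 μm/a
  Cl⁻ term: 0.0175·4.4^0.57·exp(0.008·87+0.085·12.7) = 0.2404
  r_corr = 1.494 + 0.2404 = 1.734 μm/a
Ordering by μm/a: copper (1.92) > zinc (1.73)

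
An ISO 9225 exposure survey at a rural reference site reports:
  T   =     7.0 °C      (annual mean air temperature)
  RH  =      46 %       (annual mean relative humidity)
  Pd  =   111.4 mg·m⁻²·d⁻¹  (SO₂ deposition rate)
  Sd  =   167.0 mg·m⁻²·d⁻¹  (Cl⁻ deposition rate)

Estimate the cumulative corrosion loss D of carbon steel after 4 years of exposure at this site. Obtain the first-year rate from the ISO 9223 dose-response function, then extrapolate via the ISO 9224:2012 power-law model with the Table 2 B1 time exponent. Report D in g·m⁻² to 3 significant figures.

D(4) = 771 g·m⁻²

carbon steel: temperature factor f = +0.150·(-3.0) = -0.4500
  SO₂ term: 1.77·111.4^0.52·exp(0.02·46-0.4500) = 32.85
  Cl⁻ term: 0.102·167.0^0.62·exp(0.033·46+0.04·7.0) = 14.71
  sum: 32.85 + 14.71 → r_corr = 47.55 μm/a
Power-law: D(4) = r_corr · 4^0.523
  D(4) = 47.55 × 4^0.523 = 47.55 × 2.065 = 98.19 μm
  Mass loss = 98.19 μm × 7.85 g/cm³ = 770.8 g·m⁻²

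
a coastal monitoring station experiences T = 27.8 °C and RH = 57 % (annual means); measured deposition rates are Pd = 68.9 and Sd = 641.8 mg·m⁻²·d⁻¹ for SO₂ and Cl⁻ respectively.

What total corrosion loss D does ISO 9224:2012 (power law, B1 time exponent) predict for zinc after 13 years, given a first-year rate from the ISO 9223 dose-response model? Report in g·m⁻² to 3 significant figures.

zinc: T>10 °C ⇒ hinge -0.071·(27.8−10) = -1.2638
  sulphur-dioxide contribution → 0.323 μm/a
  chloride contribution → 11.68 μm/a
  total first-year rate 12.01 μm/a
ISO 9224: D(t) = r_corr · t^b with b = 0.813 (zinc, B1)
  D(13) = 12.01 × 13^0.813 = 12.01 × 8.047 = 96.61 μm
  Mass loss = 96.61 μm × 7.14 g/cm³ = 689.8 g·m⁻²

D(13) = 690 g·m⁻²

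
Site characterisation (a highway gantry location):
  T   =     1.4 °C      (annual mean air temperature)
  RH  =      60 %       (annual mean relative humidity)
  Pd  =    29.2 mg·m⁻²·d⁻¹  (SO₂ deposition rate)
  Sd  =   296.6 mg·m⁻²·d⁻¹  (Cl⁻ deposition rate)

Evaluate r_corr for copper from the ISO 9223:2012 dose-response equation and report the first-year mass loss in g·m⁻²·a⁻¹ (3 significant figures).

r_corr = 5.30 g·m⁻²·a⁻¹

copper: T≤10 °C ⇒ hinge +0.126·(1.4−10) = -1.0836
  SO₂ term: 0.0053·29.2^0.26·exp(0.059·60-1.0836) = 0.1486
  Cl⁻ term: 0.01025·296.6^0.27·exp(0.036·60+0.049·1.4) = 0.4427
  r_corr = 0.1486 + 0.4427 = 0.5913 μm/a
Convert to mass loss: 0.5913 μm/a × 8.96 g/cm³ = 5.298 g·m⁻²·a⁻¹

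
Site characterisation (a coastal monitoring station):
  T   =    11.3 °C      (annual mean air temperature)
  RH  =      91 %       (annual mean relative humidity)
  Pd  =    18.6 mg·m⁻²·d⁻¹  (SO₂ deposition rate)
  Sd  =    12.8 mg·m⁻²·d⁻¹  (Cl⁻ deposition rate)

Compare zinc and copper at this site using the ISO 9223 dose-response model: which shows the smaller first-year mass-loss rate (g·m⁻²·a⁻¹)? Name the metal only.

zinc

zinc: T>10 °C ⇒ hinge -0.071·(11.3−10) = -0.0923
  SO₂ term: 0.0129·18.6^0.44·exp(0.046·91-0.0923) = 2.799
  Cl⁻ term: 0.0175·12.8^0.57·exp(0.008·91+0.085·11.3) = 0.405
  sum: 2.799 + 0.405 → r_corr = 3.204 μm/a
  mass loss = 3.204 μm/a × 7.14 g/cm³ = 22.88 g·m⁻²·a⁻¹
copper: temperature factor f = -0.080·(1.3) = -0.1040
  SO₂ term: 0.0053·18.6^0.26·exp(0.059·91-0.1040) = 2.192
  Cl⁻ term: 0.01025·12.8^0.27·exp(0.036·91+0.049·11.3) = 0.9395
  sum: 2.192 + 0.9395 → r_corr = 3.132 μm/a
  mass loss = 3.132 μm/a × 8.96 g/cm³ = 28.06 g·m⁻²·a⁻¹
Ordering by g·m⁻²·a⁻¹: copper (28.1) > zinc (22.9)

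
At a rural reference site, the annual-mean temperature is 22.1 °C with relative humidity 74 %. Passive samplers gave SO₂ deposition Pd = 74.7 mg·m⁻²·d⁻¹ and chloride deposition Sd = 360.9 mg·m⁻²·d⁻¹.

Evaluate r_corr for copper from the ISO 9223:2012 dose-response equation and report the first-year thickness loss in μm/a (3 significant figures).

r_corr = 2.62 μm/a

copper: temperature factor f = -0.080·(12.1) = -0.9680
  Pd branch = 0.0053·Pd^0.26·e^(0.059·RH+f) = 0.4865 μm/a
  Cl⁻ term: 0.01025·360.9^0.27·exp(0.036·74+0.049·22.1) = 2.13
  r_corr = 0.4865 + 2.13 = 2.617 μm/a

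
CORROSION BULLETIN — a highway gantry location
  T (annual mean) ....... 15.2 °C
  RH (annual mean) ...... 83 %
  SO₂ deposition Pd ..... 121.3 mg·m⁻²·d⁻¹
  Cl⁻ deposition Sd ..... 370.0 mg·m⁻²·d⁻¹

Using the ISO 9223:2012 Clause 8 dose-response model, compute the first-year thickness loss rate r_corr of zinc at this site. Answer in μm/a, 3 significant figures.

r_corr = 6.95 μm/a

zinc: T>10 °C ⇒ hinge -0.071·(15.2−10) = -0.3692
  sulphur-dioxide contribution → 3.352 μm/a
  chloride contribution → 3.601 μm/a
  ⇒ r_corr(zinc) = 6.953 μm/a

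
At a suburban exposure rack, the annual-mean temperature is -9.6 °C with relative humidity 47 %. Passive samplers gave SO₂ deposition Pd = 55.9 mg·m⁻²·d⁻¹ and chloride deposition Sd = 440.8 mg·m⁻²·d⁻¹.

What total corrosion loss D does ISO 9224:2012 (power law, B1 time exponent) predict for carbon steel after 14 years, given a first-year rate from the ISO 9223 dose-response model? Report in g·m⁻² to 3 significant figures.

D(14) = 506 g·m⁻²

carbon steel: temperature factor f = +0.150·(-19.6) = -2.9400
  SO₂ term: 1.77·55.9^0.52·exp(0.02·47-2.9400) = 1.941
  Cl⁻ term: 0.102·440.8^0.62·exp(0.033·47+0.04·-9.6) = 14.28
  r_corr = 1.941 + 14.28 = 16.23 μm/a
Power-law: D(14) = r_corr · 14^0.523
  D(14) = 16.23 × 14^0.523 = 16.23 × 3.976 = 64.51 μm
  Mass loss = 64.51 μm × 7.85 g/cm³ = 506.4 g·m⁻²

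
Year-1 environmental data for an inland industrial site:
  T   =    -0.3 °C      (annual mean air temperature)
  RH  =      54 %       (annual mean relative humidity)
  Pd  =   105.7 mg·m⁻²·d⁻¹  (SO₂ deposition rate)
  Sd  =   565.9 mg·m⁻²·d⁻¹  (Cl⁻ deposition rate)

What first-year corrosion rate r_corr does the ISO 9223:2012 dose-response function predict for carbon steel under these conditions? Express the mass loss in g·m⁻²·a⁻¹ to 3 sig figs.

r_corr = 338 g·m⁻²·a⁻¹

carbon steel: T≤10 °C ⇒ hinge +0.150·(-0.3−10) = -1.5450
  sulphur-dioxide contribution → 12.55 μm/a
  chloride contribution → 30.48 μm/a
  ⇒ r_corr(carbon steel) = 43.03 μm/a
Convert to mass loss: 43.03 μm/a × 7.85 g/cm³ = 337.8 g·m⁻²·a⁻¹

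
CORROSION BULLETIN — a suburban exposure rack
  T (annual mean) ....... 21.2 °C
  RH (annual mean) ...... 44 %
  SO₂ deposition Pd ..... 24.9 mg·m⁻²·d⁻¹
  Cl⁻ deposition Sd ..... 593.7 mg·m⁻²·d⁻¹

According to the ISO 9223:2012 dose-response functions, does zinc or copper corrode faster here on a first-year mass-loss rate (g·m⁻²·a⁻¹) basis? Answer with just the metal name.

zinc

zinc: f(T) = -0.071·(T−10) [T>10 °C] = -0.7952
  SO₂ term: 0.0129·24.9^0.44·exp(0.046·44-0.7952) = 0.1814
  Cl⁻ term: 0.0175·593.7^0.57·exp(0.008·44+0.085·21.2) = 5.747
  r_corr = 0.1814 + 5.747 = 5.928 μm/a
  mass loss = 5.928 μm/a × 7.14 g/cm³ = 42.33 g·m⁻²·a⁻¹
copper: f(T) = -0.080·(T−10) [T>10 °C] = -0.8960
  Pd branch = 0.0053·Pd^0.26·e^(0.059·RH+f) = 0.06692 μm/a
  Cl⁻ term: 0.01025·593.7^0.27·exp(0.036·44+0.049·21.2) = 0.7919
  sum: 0.06692 + 0.7919 → r_corr = 0.8588 μm/a
  mass loss = 0.8588 μm/a × 8.96 g/cm³ = 7.695 g·m⁻²·a⁻¹
Ordering by g·m⁻²·a⁻¹: zinc (42.3) > copper (7.69)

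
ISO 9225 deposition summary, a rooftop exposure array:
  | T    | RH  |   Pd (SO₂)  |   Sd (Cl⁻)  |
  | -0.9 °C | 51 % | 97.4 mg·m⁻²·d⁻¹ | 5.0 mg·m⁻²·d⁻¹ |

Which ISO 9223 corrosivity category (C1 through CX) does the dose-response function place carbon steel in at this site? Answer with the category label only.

carbon steel: temperature factor f = +0.150·(-10.9) = -1.6350
  sulphur-dioxide contribution → 10.35 μm/a
  chloride contribution → 1.436 μm/a
  ⇒ r_corr(carbon steel) = 11.79 μm/a
11.8 μm/a falls in (1.3, 25] for carbon steel → category C2

C2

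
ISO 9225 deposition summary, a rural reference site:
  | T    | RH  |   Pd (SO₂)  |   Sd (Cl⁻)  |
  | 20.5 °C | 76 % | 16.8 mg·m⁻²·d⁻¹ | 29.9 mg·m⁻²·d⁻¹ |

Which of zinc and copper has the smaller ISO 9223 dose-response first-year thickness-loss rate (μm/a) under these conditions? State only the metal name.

zinc: T>10 °C ⇒ hinge -0.071·(20.5−10) = -0.7455
  Pd branch = 0.0129·Pd^0.44·e^(0.046·RH+f) = 0.6986 μm/a
  Sd branch = 0.0175·Sd^0.57·e^(0.008·RH+0.085·T) = 1.273 μm/a
  r_corr = 0.6986 + 1.273 = 1.972 μm/a
copper: temperature factor f = -0.080·(10.5) = -0.8400
  SO₂ term: 0.0053·16.8^0.26·exp(0.059·76-0.8400) = 0.4221
  Sd branch = 0.01025·Sd^0.27·e^(0.036·RH+0.049·T) = 1.081 μm/a
  sum: 0.4221 + 1.081 → r_corr = 1.503 μm/a
Ordering by μm/a: zinc (1.97) > copper (1.5)

copper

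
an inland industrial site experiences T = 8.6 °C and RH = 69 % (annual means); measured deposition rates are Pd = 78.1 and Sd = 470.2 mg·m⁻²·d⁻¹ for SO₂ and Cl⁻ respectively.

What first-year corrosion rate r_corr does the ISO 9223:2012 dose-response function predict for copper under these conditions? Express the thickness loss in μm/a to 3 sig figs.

r_corr = 1.80 μm/a

copper: T≤10 °C ⇒ hinge +0.126·(8.6−10) = -0.1764
  SO₂ term: 0.0053·78.1^0.26·exp(0.059·69-0.1764) = 0.8087
  Sd branch = 0.01025·Sd^0.27·e^(0.036·RH+0.049·T) = 0.9864 μm/a
  sum: 0.8087 + 0.9864 → r_corr = 1.795 μm/a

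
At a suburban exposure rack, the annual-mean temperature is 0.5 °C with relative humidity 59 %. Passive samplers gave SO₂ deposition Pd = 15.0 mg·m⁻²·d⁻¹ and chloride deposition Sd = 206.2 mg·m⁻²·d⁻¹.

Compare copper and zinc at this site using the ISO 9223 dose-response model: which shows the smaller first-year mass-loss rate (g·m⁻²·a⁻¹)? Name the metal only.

copper: T≤10 °C ⇒ hinge +0.126·(0.5−10) = -1.1970
  Pd branch = 0.0053·Pd^0.26·e^(0.059·RH+f) = 0.1052 μm/a
  Sd branch = 0.01025·Sd^0.27·e^(0.036·RH+0.049·T) = 0.3704 μm/a
  r_corr = 0.1052 + 0.3704 = 0.4756 μm/a
  mass loss = 0.4756 μm/a × 8.96 g/cm³ = 4.261 g·m⁻²·a⁻¹
zinc: T≤10 °C ⇒ hinge +0.038·(0.5−10) = -0.3610
  SO₂ term: 0.0129·15.0^0.44·exp(0.046·59-0.3610) = 0.4466
  Cl⁻ term: 0.0175·206.2^0.57·exp(0.008·59+0.085·0.5) = 0.6104
  r_corr = 0.4466 + 0.6104 = 1.057 μm/a
  mass loss = 1.057 μm/a × 7.14 g/cm³ = 7.547 g·m⁻²·a⁻¹
Ordering by g·m⁻²·a⁻¹: zinc (7.55) > copper (4.26)

copper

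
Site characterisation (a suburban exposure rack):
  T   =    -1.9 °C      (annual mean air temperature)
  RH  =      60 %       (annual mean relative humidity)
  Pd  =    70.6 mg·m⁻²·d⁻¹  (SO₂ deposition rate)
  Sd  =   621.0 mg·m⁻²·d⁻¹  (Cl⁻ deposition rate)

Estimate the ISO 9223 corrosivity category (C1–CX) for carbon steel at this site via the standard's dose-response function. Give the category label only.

C3

carbon steel: temperature factor f = +0.150·(-11.9) = -1.7850
  Pd branch = 1.77·Pd^0.52·e^(0.02·RH+f) = 9.022 μm/a
  Sd branch = 0.102·Sd^0.62·e^(0.033·RH+0.04·T) = 36.92 μm/a
  r_corr = 9.022 + 36.92 = 45.94 μm/a
45.9 μm/a falls in (25, 50] for carbon steel → category C3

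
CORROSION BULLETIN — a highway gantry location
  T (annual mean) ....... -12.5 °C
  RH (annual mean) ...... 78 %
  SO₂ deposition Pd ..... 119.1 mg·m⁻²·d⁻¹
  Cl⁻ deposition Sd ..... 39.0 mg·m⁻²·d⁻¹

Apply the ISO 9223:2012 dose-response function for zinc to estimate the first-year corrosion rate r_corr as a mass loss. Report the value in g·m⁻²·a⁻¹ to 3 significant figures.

zinc: temperature factor f = +0.038·(-22.5) = -0.8550
  sulphur-dioxide contribution → 1.625 μm/a
  chloride contribution → 0.0911 μm/a
  total first-year rate 1.716 μm/a
Convert to mass loss: 1.716 μm/a × 7.14 g/cm³ = 12.25 g·m⁻²·a⁻¹

r_corr = 12.3 g·m⁻²·a⁻¹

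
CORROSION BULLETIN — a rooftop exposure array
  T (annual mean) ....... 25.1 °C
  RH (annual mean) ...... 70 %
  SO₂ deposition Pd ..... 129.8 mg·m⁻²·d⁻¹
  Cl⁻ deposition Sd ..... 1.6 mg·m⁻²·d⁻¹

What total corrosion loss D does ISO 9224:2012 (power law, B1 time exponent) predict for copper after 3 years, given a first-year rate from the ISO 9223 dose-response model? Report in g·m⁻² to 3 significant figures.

copper: f(T) = -0.080·(T−10) [T>10 °C] = -1.2080
  Pd branch = 0.0053·Pd^0.26·e^(0.059·RH+f) = 0.3489 μm/a
  Cl⁻ term: 0.01025·1.6^0.27·exp(0.036·70+0.049·25.1) = 0.4948
  r_corr = 0.3489 + 0.4948 = 0.8437 μm/a
ISO 9224: D(t) = r_corr · t^b with b = 0.667 (copper, B1)
  D(3) = 0.8437 × 3^0.667 = 0.8437 × 2.081 = 1.756 μm
  Mass loss = 1.756 μm × 8.96 g/cm³ = 15.73 g·m⁻²

D(3) = 15.7 g·m⁻²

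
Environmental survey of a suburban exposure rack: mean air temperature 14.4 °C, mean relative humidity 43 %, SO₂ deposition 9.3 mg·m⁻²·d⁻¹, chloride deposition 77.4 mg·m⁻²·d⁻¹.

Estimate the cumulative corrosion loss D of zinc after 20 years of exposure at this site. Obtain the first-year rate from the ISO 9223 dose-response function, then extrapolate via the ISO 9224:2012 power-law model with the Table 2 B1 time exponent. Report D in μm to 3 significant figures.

D(20) = 13.5 μm

zinc: temperature factor f = -0.071·(4.4) = -0.3124
  SO₂ term: 0.0129·9.3^0.44·exp(0.046·43-0.3124) = 0.182
  Sd branch = 0.0175·Sd^0.57·e^(0.008·RH+0.085·T) = 1.001 μm/a
  r_corr = 0.182 + 1.001 = 1.183 μm/a
ISO 9224: D(t) = r_corr · t^b with b = 0.813 (zinc, B1)
  D(20) = 1.183 × 20^0.813 = 1.183 × 11.42 = 13.52 μm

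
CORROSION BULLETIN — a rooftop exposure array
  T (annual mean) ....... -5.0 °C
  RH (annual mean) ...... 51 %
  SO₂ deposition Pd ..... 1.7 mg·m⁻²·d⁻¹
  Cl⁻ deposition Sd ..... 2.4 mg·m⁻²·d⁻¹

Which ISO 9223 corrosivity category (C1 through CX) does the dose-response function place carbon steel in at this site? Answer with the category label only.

carbon steel: T≤10 °C ⇒ hinge +0.150·(-5.0−10) = -2.2500
  sulphur-dioxide contribution → 0.6817 μm/a
  chloride contribution → 0.7734 μm/a
  total first-year rate 1.455 μm/a
ISO 9223 Table 2 (carbon steel): 1.3 < 1.46 ≤ 25 μm/a ⇒ C2

C2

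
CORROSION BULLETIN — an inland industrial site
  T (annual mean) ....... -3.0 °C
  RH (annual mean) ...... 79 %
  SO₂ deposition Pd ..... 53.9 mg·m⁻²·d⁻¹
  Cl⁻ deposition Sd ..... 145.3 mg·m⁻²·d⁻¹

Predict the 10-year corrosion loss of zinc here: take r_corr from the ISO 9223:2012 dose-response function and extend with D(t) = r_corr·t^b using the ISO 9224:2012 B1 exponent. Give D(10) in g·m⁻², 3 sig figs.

D(10) = 100 g·m⁻²

zinc: f(T) = +0.038·(T−10) [T≤10 °C] = -0.4940
  sulphur-dioxide contribution → 1.723 μm/a
  chloride contribution → 0.4358 μm/a
  total first-year rate 2.158 μm/a
Long-term exponent b (ISO 9224 Table 2, B1) = 0.813
  D(10) = 2.158 × 10^0.813 = 2.158 × 6.501 = 14.03 μm
  Mass loss = 14.03 μm × 7.14 g/cm³ = 100.2 g·m⁻²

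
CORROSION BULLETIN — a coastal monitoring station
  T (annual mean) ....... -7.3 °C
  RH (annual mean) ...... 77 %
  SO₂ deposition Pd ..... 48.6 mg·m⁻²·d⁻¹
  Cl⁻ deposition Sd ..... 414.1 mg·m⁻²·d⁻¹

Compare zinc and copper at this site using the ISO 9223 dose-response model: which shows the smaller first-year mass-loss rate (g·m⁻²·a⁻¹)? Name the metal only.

zinc: T≤10 °C ⇒ hinge +0.038·(-7.3−10) = -0.6574
  sulphur-dioxide contribution → 1.275 μm/a
  chloride contribution → 0.5405 μm/a
  total first-year rate 1.815 μm/a
  mass loss = 1.815 μm/a × 7.14 g/cm³ = 12.96 g·m⁻²·a⁻¹
copper: T≤10 °C ⇒ hinge +0.126·(-7.3−10) = -2.1798
  sulphur-dioxide contribution → 0.1546 μm/a
  chloride contribution → 0.5833 μm/a
  ⇒ r_corr(copper) = 0.7378 μm/a
  mass loss = 0.7378 μm/a × 8.96 g/cm³ = 6.611 g·m⁻²·a⁻¹
Ordering by g·m⁻²·a⁻¹: zinc (13) > copper (6.61)

copper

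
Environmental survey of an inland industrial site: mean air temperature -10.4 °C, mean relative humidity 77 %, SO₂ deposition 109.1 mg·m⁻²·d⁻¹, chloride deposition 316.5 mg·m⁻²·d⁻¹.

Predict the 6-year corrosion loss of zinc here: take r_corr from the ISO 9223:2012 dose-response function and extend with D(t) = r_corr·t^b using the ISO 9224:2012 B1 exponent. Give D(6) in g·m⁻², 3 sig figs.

zinc: temperature factor f = +0.038·(-20.4) = -0.7752
  sulphur-dioxide contribution → 1.617 μm/a
  chloride contribution → 0.3563 μm/a
  ⇒ r_corr(zinc) = 1.974 μm/a
ISO 9224: D(t) = r_corr · t^b with b = 0.813 (zinc, B1)
  D(6) = 1.974 × 6^0.813 = 1.974 × 4.292 = 8.471 μm
  Mass loss = 8.471 μm × 7.14 g/cm³ = 60.48 g·m⁻²

D(6) = 60.5 g·m⁻²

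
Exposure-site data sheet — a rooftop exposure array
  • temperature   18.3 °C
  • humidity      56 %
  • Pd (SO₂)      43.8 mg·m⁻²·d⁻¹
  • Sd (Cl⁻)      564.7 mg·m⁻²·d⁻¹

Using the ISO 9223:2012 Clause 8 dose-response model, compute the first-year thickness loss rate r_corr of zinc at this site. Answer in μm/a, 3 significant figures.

zinc: f(T) = -0.071·(T−10) [T>10 °C] = -0.5893
  sulphur-dioxide contribution → 0.4962 μm/a
  chloride contribution → 4.805 μm/a
  total first-year rate 5.301 μm/a

r_corr = 5.30 μm/a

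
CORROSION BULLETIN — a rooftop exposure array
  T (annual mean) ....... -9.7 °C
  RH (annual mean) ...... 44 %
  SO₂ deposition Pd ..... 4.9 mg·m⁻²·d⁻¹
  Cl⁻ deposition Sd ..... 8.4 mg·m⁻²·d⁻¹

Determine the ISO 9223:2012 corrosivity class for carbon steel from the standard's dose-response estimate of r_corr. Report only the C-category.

C2

carbon steel: f(T) = +0.150·(T−10) [T≤10 °C] = -2.9550
  SO₂ term: 1.77·4.9^0.52·exp(0.02·44-2.9550) = 0.5078
  Sd branch = 0.102·Sd^0.62·e^(0.033·RH+0.04·T) = 1.106 μm/a
  r_corr = 0.5078 + 1.106 = 1.614 μm/a
ISO 9223 Table 2 (carbon steel): 1.3 < 1.61 ≤ 25 μm/a ⇒ C2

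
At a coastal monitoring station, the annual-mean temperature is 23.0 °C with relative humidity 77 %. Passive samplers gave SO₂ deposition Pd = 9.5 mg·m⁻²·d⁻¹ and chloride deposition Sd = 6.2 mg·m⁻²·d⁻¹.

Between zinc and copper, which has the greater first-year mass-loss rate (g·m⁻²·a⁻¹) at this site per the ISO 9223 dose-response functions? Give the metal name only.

copper

zinc: T>10 °C ⇒ hinge -0.071·(23.0−10) = -0.9230
  sulphur-dioxide contribution → 0.4767 μm/a
  chloride contribution → 0.6475 μm/a
  total first-year rate 1.124 μm/a
  mass loss = 1.124 μm/a × 7.14 g/cm³ = 8.027 g·m⁻²·a⁻¹
copper: T>10 °C ⇒ hinge -0.080·(23.0−10) = -1.0400
  sulphur-dioxide contribution → 0.3161 μm/a
  chloride contribution → 0.8279 μm/a
  total first-year rate 1.144 μm/a
  mass loss = 1.144 μm/a × 8.96 g/cm³ = 10.25 g·m⁻²·a⁻¹
Ordering by g·m⁻²·a⁻¹: copper (10.3) > zinc (8.03)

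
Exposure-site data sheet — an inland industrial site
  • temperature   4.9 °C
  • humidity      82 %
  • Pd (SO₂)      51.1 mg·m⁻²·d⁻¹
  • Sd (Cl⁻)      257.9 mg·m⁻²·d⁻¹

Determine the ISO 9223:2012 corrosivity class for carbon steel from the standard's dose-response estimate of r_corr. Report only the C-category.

C5

carbon steel: f(T) = +0.150·(T−10) [T≤10 °C] = -0.7650
  sulphur-dioxide contribution → 32.84 μm/a
  chloride contribution → 58.08 μm/a
  ⇒ r_corr(carbon steel) = 90.92 μm/a
ISO 9223 Table 2 (carbon steel): 80 < 90.9 ≤ 200 μm/a ⇒ C5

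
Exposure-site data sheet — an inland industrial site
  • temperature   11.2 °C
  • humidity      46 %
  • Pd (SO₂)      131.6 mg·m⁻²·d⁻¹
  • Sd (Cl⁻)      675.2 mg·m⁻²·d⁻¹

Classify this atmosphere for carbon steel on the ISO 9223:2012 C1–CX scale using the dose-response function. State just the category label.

carbon steel: f(T) = -0.054·(T−10) [T>10 °C] = -0.0648
  sulphur-dioxide contribution → 52.65 μm/a
  chloride contribution → 41.37 μm/a
  total first-year rate 94.02 μm/a
94 μm/a falls in (80, 200] for carbon steel → category C5

C5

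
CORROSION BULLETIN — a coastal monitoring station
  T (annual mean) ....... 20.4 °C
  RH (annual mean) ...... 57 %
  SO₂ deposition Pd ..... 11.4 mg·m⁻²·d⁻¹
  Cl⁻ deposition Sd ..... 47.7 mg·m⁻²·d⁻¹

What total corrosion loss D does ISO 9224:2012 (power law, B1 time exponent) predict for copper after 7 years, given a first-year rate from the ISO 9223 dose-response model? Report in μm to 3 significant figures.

copper: T>10 °C ⇒ hinge -0.080·(20.4−10) = -0.8320
  SO₂ term: 0.0053·11.4^0.26·exp(0.059·57-0.8320) = 0.1254
  Cl⁻ term: 0.01025·47.7^0.27·exp(0.036·57+0.049·20.4) = 0.6155
  sum: 0.1254 + 0.6155 → r_corr = 0.7409 μm/a
Power-law: D(7) = r_corr · 7^0.667
  D(7) = 0.7409 × 7^0.667 = 0.7409 × 3.662 = 2.713 μm

D(7) = 2.71 μm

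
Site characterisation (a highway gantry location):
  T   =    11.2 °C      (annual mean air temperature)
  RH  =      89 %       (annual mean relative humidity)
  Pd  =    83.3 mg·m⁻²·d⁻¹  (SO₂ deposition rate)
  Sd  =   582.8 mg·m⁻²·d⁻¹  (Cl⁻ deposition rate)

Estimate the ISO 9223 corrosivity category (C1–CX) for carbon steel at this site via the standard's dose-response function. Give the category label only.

CX

carbon steel: temperature factor f = -0.054·(1.2) = -0.0648
  sulphur-dioxide contribution → 98.09 μm/a
  chloride contribution → 156.1 μm/a
  total first-year rate 254.2 μm/a
Category bounds: 200…700 μm/a bracket r_corr ⇒ CX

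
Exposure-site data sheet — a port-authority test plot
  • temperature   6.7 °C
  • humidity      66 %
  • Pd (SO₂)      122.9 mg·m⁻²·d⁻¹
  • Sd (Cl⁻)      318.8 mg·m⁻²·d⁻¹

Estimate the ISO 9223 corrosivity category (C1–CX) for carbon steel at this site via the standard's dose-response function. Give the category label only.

carbon steel: temperature factor f = +0.150·(-3.3) = -0.4950
  Pd branch = 1.77·Pd^0.52·e^(0.02·RH+f) = 49.3 μm/a
  Sd branch = 0.102·Sd^0.62·e^(0.033·RH+0.04·T) = 41.98 μm/a
  sum: 49.3 + 41.98 → r_corr = 91.28 μm/a
Category bounds: 80…200 μm/a bracket r_corr ⇒ C5

C5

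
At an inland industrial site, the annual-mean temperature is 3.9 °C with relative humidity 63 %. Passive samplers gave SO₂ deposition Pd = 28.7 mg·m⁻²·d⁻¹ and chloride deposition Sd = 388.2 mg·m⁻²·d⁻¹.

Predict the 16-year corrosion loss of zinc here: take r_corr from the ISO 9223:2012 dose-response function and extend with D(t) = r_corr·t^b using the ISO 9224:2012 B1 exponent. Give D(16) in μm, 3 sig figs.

D(16) = 19.2 μm

zinc: T≤10 °C ⇒ hinge +0.038·(3.9−10) = -0.2318
  SO₂ term: 0.0129·28.7^0.44·exp(0.046·63-0.2318) = 0.8128
  Sd branch = 0.0175·Sd^0.57·e^(0.008·RH+0.085·T) = 1.207 μm/a
  sum: 0.8128 + 1.207 → r_corr = 2.02 μm/a
Power-law: D(16) = r_corr · 16^0.813
  D(16) = 2.02 × 16^0.813 = 2.02 × 9.527 = 19.24 μm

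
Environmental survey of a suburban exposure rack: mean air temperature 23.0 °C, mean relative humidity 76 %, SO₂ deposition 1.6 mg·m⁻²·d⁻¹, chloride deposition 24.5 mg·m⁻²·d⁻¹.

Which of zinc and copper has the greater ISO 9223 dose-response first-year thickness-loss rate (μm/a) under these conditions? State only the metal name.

zinc: temperature factor f = -0.071·(13.0) = -0.9230
  SO₂ term: 0.0129·1.6^0.44·exp(0.046·76-0.9230) = 0.2079
  Cl⁻ term: 0.0175·24.5^0.57·exp(0.008·76+0.085·23.0) = 1.406
  r_corr = 0.2079 + 1.406 = 1.614 μm/a
copper: f(T) = -0.080·(T−10) [T>10 °C] = -1.0400
  Pd branch = 0.0053·Pd^0.26·e^(0.059·RH+f) = 0.1875 μm/a
  Cl⁻ term: 0.01025·24.5^0.27·exp(0.036·76+0.049·23.0) = 1.157
  sum: 0.1875 + 1.157 → r_corr = 1.345 μm/a
Ordering by μm/a: zinc (1.61) > copper (1.34)

zinc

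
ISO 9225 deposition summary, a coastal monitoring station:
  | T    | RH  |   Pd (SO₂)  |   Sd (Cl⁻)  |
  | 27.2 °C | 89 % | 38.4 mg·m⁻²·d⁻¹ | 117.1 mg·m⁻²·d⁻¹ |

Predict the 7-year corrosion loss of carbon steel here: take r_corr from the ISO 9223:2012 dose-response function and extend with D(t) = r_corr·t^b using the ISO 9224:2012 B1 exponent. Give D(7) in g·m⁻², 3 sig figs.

D(7) = 2.98e+03 g·m⁻²

carbon steel: T>10 °C ⇒ hinge -0.054·(27.2−10) = -0.9288
  SO₂ term: 1.77·38.4^0.52·exp(0.02·89-0.9288) = 27.64
  Sd branch = 0.102·Sd^0.62·e^(0.033·RH+0.04·T) = 109.4 μm/a
  sum: 27.64 + 109.4 → r_corr = 137.1 μm/a
Power-law: D(7) = r_corr · 7^0.523
  D(7) = 137.1 × 7^0.523 = 137.1 × 2.767 = 379.2 μm
  Mass loss = 379.2 μm × 7.85 g/cm³ = 2977 g·m⁻²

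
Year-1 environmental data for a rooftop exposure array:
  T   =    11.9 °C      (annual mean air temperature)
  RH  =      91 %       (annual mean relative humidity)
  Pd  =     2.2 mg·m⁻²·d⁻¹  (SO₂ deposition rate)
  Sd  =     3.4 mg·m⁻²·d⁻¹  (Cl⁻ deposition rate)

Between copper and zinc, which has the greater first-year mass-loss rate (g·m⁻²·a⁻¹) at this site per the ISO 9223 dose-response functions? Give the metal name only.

copper

copper: f(T) = -0.080·(T−10) [T>10 °C] = -0.1520
  SO₂ term: 0.0053·2.2^0.26·exp(0.059·91-0.1520) = 1.2
  Sd branch = 0.01025·Sd^0.27·e^(0.036·RH+0.049·T) = 0.6764 μm/a
  r_corr = 1.2 + 0.6764 = 1.876 μm/a
  mass loss = 1.876 μm/a × 8.96 g/cm³ = 16.81 g·m⁻²·a⁻¹
zinc: f(T) = -0.071·(T−10) [T>10 °C] = -0.1349
  Pd branch = 0.0129·Pd^0.44·e^(0.046·RH+f) = 1.049 μm/a
  Cl⁻ term: 0.0175·3.4^0.57·exp(0.008·91+0.085·11.9) = 0.2002
  sum: 1.049 + 0.2002 → r_corr = 1.249 μm/a
  mass loss = 1.249 μm/a × 7.14 g/cm³ = 8.917 g·m⁻²·a⁻¹
Ordering by g·m⁻²·a⁻¹: copper (16.8) > zinc (8.92)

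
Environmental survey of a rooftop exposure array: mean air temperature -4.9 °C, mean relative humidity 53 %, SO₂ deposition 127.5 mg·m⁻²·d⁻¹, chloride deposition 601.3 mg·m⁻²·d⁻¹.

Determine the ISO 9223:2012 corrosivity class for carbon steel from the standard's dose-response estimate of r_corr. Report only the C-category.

C3

carbon steel: temperature factor f = +0.150·(-14.9) = -2.2350
  sulphur-dioxide contribution → 6.801 μm/a
  chloride contribution → 25.47 μm/a
  total first-year rate 32.27 μm/a
Category bounds: 25…50 μm/a bracket r_corr ⇒ C3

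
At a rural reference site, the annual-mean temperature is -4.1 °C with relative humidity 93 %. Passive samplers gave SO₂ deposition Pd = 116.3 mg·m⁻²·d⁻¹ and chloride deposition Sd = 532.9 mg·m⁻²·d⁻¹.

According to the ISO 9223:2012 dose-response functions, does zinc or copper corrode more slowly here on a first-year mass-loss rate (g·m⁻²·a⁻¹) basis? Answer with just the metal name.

copper

zinc: T≤10 °C ⇒ hinge +0.038·(-4.1−10) = -0.5358
  Pd branch = 0.0129·Pd^0.44·e^(0.046·RH+f) = 4.412 μm/a
  Sd branch = 0.0175·Sd^0.57·e^(0.008·RH+0.085·T) = 0.9311 μm/a
  sum: 4.412 + 0.9311 → r_corr = 5.343 μm/a
  mass loss = 5.343 μm/a × 7.14 g/cm³ = 38.15 g·m⁻²·a⁻¹
copper: f(T) = +0.126·(T−10) [T≤10 °C] = -1.7766
  Pd branch = 0.0053·Pd^0.26·e^(0.059·RH+f) = 0.746 μm/a
  Cl⁻ term: 0.01025·532.9^0.27·exp(0.036·93+0.049·-4.1) = 1.299
  r_corr = 0.746 + 1.299 = 2.045 μm/a
  mass loss = 2.045 μm/a × 8.96 g/cm³ = 18.33 g·m⁻²·a⁻¹
Ordering by g·m⁻²·a⁻¹: zinc (38.2) > copper (18.3)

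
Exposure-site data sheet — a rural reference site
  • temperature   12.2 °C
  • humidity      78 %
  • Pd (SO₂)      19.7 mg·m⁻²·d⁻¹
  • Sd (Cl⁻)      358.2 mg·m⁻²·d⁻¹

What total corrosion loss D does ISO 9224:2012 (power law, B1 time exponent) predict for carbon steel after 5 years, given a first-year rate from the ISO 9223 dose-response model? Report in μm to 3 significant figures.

carbon steel: f(T) = -0.054·(T−10) [T>10 °C] = -0.1188
  Pd branch = 1.77·Pd^0.52·e^(0.02·RH+f) = 35.24 μm/a
  Sd branch = 0.102·Sd^0.62·e^(0.033·RH+0.04·T) = 83.55 μm/a
  r_corr = 35.24 + 83.55 = 118.8 μm/a
Long-term exponent b (ISO 9224 Table 2, B1) = 0.523
  D(5) = 118.8 × 5^0.523 = 118.8 × 2.32 = 275.6 μm

D(5) = 276 μm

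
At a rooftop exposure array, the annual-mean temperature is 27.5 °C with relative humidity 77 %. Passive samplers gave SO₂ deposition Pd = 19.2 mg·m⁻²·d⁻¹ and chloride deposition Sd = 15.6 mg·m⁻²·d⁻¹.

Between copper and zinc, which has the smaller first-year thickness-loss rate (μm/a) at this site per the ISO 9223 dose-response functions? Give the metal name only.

copper: f(T) = -0.080·(T−10) [T>10 °C] = -1.4000
  SO₂ term: 0.0053·19.2^0.26·exp(0.059·77-1.4000) = 0.2648
  Cl⁻ term: 0.01025·15.6^0.27·exp(0.036·77+0.049·27.5) = 1.324
  r_corr = 0.2648 + 1.324 = 1.589 μm/a
zinc: temperature factor f = -0.071·(17.5) = -1.2425
  Pd branch = 0.0129·Pd^0.44·e^(0.046·RH+f) = 0.472 μm/a
  Sd branch = 0.0175·Sd^0.57·e^(0.008·RH+0.085·T) = 1.606 μm/a
  sum: 0.472 + 1.606 → r_corr = 2.078 μm/a
Ordering by μm/a: zinc (2.08) > copper (1.59)

copper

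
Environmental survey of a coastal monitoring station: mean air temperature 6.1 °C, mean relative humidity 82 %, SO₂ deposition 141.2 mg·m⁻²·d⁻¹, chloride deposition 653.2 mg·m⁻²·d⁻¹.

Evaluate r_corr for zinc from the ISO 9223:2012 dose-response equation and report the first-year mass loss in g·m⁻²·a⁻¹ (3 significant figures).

r_corr = 46.7 g·m⁻²·a⁻¹

zinc: T≤10 °C ⇒ hinge +0.038·(6.1−10) = -0.1482
  Pd branch = 0.0129·Pd^0.44·e^(0.046·RH+f) = 4.269 μm/a
  Sd branch = 0.0175·Sd^0.57·e^(0.008·RH+0.085·T) = 2.279 μm/a
  sum: 4.269 + 2.279 → r_corr = 6.548 μm/a
Convert to mass loss: 6.548 μm/a × 7.14 g/cm³ = 46.75 g·m⁻²·a⁻¹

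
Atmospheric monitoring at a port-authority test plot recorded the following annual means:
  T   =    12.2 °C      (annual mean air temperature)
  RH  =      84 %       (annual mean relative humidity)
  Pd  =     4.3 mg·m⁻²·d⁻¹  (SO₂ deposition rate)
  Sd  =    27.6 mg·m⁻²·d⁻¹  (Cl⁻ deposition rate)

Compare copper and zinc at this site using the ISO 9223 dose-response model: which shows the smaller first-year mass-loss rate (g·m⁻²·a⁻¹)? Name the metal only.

zinc

copper: T>10 °C ⇒ hinge -0.080·(12.2−10) = -0.1760
  SO₂ term: 0.0053·4.3^0.26·exp(0.059·84-0.1760) = 0.9224
  Sd branch = 0.01025·Sd^0.27·e^(0.036·RH+0.049·T) = 0.9391 μm/a
  r_corr = 0.9224 + 0.9391 = 1.861 μm/a
  mass loss = 1.861 μm/a × 8.96 g/cm³ = 16.68 g·m⁻²·a⁻¹
zinc: f(T) = -0.071·(T−10) [T>10 °C] = -0.1562
  Pd branch = 0.0129·Pd^0.44·e^(0.046·RH+f) = 0.9991 μm/a
  Sd branch = 0.0175·Sd^0.57·e^(0.008·RH+0.085·T) = 0.6406 μm/a
  sum: 0.9991 + 0.6406 → r_corr = 1.64 μm/a
  mass loss = 1.64 μm/a × 7.14 g/cm³ = 11.71 g·m⁻²·a⁻¹
Ordering by g·m⁻²·a⁻¹: copper (16.7) > zinc (11.7)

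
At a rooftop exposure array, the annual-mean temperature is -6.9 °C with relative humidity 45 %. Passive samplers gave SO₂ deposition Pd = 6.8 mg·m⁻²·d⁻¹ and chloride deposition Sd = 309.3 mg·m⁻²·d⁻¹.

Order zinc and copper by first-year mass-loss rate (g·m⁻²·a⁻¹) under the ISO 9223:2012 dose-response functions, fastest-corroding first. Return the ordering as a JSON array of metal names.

["zinc", "copper"]

zinc: f(T) = +0.038·(T−10) [T≤10 °C] = -0.6422
  Pd branch = 0.0129·Pd^0.44·e^(0.046·RH+f) = 0.125 μm/a
  Sd branch = 0.0175·Sd^0.57·e^(0.008·RH+0.085·T) = 0.3666 μm/a
  sum: 0.125 + 0.3666 → r_corr = 0.4916 μm/a
  mass loss = 0.4916 μm/a × 7.14 g/cm³ = 3.51 g·m⁻²·a⁻¹
copper: T≤10 °C ⇒ hinge +0.126·(-6.9−10) = -2.1294
  SO₂ term: 0.0053·6.8^0.26·exp(0.059·45-2.1294) = 0.01476
  Sd branch = 0.01025·Sd^0.27·e^(0.036·RH+0.049·T) = 0.1737 μm/a
  sum: 0.01476 + 0.1737 → r_corr = 0.1885 μm/a
  mass loss = 0.1885 μm/a × 8.96 g/cm³ = 1.689 g·m⁻²·a⁻¹
Ordering by g·m⁻²·a⁻¹: zinc (3.51) > copper (1.69)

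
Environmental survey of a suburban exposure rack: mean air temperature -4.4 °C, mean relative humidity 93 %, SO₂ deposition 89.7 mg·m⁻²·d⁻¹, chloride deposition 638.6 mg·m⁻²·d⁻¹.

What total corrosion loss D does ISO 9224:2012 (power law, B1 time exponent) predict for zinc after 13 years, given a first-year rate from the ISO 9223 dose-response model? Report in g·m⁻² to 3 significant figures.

D(13) = 281 g·m⁻²

zinc: T≤10 °C ⇒ hinge +0.038·(-4.4−10) = -0.5472
  Pd branch = 0.0129·Pd^0.44·e^(0.046·RH+f) = 3.891 μm/a
  Sd branch = 0.0175·Sd^0.57·e^(0.008·RH+0.085·T) = 1.006 μm/a
  sum: 3.891 + 1.006 → r_corr = 4.897 μm/a
Long-term exponent b (ISO 9224 Table 2, B1) = 0.813
  D(13) = 4.897 × 13^0.813 = 4.897 × 8.047 = 39.41 μm
  Mass loss = 39.41 μm × 7.14 g/cm³ = 281.4 g·m⁻²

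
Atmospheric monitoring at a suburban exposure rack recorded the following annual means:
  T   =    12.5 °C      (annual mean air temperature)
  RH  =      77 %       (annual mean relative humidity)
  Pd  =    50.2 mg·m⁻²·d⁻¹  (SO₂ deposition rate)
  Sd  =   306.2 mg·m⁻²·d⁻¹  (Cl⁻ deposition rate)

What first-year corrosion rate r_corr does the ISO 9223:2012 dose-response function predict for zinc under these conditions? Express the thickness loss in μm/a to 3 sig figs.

zinc: f(T) = -0.071·(T−10) [T>10 °C] = -0.1775
  SO₂ term: 0.0129·50.2^0.44·exp(0.046·77-0.1775) = 2.09
  Cl⁻ term: 0.0175·306.2^0.57·exp(0.008·77+0.085·12.5) = 2.449
  sum: 2.09 + 2.449 → r_corr = 4.539 μm/a

r_corr = 4.54 μm/a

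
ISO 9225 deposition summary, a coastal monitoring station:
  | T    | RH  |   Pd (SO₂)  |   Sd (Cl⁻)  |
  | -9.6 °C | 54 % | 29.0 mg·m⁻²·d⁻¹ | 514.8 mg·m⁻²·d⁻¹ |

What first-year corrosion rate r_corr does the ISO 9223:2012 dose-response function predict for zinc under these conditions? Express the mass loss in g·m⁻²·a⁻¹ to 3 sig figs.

zinc: f(T) = +0.038·(T−10) [T≤10 °C] = -0.7448
  Pd branch = 0.0129·Pd^0.44·e^(0.046·RH+f) = 0.3231 μm/a
  Cl⁻ term: 0.0175·514.8^0.57·exp(0.008·54+0.085·-9.6) = 0.4187
  sum: 0.3231 + 0.4187 → r_corr = 0.7418 μm/a
Convert to mass loss: 0.7418 μm/a × 7.14 g/cm³ = 5.297 g·m⁻²·a⁻¹

r_corr = 5.30 g·m⁻²·a⁻¹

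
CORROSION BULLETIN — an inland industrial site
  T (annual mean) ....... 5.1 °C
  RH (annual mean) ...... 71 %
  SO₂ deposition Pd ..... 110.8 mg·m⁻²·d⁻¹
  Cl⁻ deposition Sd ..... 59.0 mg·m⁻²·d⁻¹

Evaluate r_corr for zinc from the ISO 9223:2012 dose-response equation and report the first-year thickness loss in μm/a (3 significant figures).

r_corr = 2.71 μm/a

zinc: f(T) = +0.038·(T−10) [T≤10 °C] = -0.1862
  SO₂ term: 0.0129·110.8^0.44·exp(0.046·71-0.1862) = 2.227
  Cl⁻ term: 0.0175·59.0^0.57·exp(0.008·71+0.085·5.1) = 0.4868
  sum: 2.227 + 0.4868 → r_corr = 2.714 μm/a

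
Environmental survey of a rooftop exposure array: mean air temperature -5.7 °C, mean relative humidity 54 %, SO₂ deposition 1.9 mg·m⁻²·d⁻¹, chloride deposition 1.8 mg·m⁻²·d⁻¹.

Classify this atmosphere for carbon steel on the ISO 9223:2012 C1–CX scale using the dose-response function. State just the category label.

C2

carbon steel: f(T) = +0.150·(T−10) [T≤10 °C] = -2.3550
  sulphur-dioxide contribution → 0.6906 μm/a
  chloride contribution → 0.6946 μm/a
  ⇒ r_corr(carbon steel) = 1.385 μm/a
Category bounds: 1.3…25 μm/a bracket r_corr ⇒ C2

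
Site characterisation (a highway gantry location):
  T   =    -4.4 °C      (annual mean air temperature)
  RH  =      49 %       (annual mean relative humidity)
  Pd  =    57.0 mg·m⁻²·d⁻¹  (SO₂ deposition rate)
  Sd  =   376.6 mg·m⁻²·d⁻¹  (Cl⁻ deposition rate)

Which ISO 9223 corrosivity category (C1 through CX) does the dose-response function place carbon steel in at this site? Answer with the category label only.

C2

carbon steel: T≤10 °C ⇒ hinge +0.150·(-4.4−10) = -2.1600
  Pd branch = 1.77·Pd^0.52·e^(0.02·RH+f) = 4.452 μm/a
  Sd branch = 0.102·Sd^0.62·e^(0.033·RH+0.04·T) = 17.04 μm/a
  r_corr = 4.452 + 17.04 = 21.49 μm/a
Category bounds: 1.3…25 μm/a bracket r_corr ⇒ C2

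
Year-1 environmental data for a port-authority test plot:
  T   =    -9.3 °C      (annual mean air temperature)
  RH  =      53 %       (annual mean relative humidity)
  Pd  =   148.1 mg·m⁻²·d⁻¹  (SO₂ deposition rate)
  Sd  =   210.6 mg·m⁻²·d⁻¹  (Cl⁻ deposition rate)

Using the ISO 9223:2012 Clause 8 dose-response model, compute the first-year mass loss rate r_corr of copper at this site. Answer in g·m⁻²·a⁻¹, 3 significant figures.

r_corr = 2.01 g·m⁻²·a⁻¹

copper: temperature factor f = +0.126·(-19.3) = -2.4318
  Pd branch = 0.0053·Pd^0.26·e^(0.059·RH+f) = 0.03895 μm/a
  Cl⁻ term: 0.01025·210.6^0.27·exp(0.036·53+0.049·-9.3) = 0.1857
  r_corr = 0.03895 + 0.1857 = 0.2246 μm/a
Convert to mass loss: 0.2246 μm/a × 8.96 g/cm³ = 2.013 g·m⁻²·a⁻¹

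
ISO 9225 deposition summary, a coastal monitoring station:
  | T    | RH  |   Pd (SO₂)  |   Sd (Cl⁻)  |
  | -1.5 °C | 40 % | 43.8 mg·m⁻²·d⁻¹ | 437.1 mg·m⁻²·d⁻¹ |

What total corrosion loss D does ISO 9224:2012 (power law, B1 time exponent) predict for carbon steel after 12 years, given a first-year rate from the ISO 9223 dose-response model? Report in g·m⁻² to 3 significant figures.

carbon steel: temperature factor f = +0.150·(-11.5) = -1.7250
  SO₂ term: 1.77·43.8^0.52·exp(0.02·40-1.7250) = 5.01
  Sd branch = 0.102·Sd^0.62·e^(0.033·RH+0.04·T) = 15.59 μm/a
  sum: 5.01 + 15.59 → r_corr = 20.6 μm/a
Long-term exponent b (ISO 9224 Table 2, B1) = 0.523
  D(12) = 20.6 × 12^0.523 = 20.6 × 3.668 = 75.57 μm
  Mass loss = 75.57 μm × 7.85 g/cm³ = 593.3 g·m⁻²

D(12) = 593 g·m⁻²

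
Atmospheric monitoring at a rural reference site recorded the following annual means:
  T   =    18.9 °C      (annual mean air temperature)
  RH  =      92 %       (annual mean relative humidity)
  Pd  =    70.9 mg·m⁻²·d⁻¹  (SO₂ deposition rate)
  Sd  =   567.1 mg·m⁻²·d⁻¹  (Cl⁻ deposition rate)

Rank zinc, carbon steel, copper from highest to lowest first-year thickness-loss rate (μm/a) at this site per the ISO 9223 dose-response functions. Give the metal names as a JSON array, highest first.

zinc: T>10 °C ⇒ hinge -0.071·(18.9−10) = -0.6319
  sulphur-dioxide contribution → 3.079 μm/a
  chloride contribution → 6.76 μm/a
  total first-year rate 9.839 μm/a
carbon steel: f(T) = -0.054·(T−10) [T>10 °C] = -0.4806
  sulphur-dioxide contribution → 63.2 μm/a
  chloride contribution → 230.5 μm/a
  total first-year rate 293.7 μm/a
copper: T>10 °C ⇒ hinge -0.080·(18.9−10) = -0.7120
  sulphur-dioxide contribution → 1.793 μm/a
  chloride contribution → 3.934 μm/a
  ⇒ r_corr(copper) = 5.727 μm/a
Ordering by μm/a: carbon steel (294) > zinc (9.84) > copper (5.73)

["carbon steel", "zinc", "copper"]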